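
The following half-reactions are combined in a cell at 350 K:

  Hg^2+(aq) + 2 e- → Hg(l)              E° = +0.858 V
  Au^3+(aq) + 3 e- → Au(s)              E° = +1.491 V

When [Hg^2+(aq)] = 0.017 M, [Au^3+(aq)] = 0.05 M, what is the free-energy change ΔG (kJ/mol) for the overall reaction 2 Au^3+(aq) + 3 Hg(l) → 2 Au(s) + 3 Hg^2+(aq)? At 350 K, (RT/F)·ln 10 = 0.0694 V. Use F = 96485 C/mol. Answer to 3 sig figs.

With Au³⁺/Au reduced at the cathode, E°cell = +1.491 − (+0.858) = +0.633 V and n = 6.
Q = [Hg^2+(aq)]^3 / [Au^3+(aq)]^2 = 0.00197, so log Q = −2.707 and E = +0.633 − (0.0694/6)(−2.707) = +0.6643 V.
Then ΔG = −nFE = −6 × 96485 × +0.6643 J/mol = −385 kJ/mol.

−385 kJ/mol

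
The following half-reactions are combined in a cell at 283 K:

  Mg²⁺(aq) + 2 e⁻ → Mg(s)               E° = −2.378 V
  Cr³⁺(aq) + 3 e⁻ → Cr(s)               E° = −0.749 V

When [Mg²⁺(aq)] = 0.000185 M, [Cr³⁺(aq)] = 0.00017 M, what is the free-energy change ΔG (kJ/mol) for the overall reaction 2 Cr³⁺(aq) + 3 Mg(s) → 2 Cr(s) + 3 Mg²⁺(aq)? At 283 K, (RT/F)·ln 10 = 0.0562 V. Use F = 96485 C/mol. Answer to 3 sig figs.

−963 kJ/mol

The standard cell potential is −0.749 − (−2.378) = +1.629 V, with n = 6 electrons in the balanced equation.
Here Q = [Mg²⁺(aq)]^3 / [Cr³⁺(aq)]^2 = 0.000219 (log Q = −3.659), giving E = +1.629 − (0.0562/6)·(−3.659) = +1.6633 V.
Then ΔG = −nFE = −6 × 96485 × +1.6633 J/mol = −963 kJ/mol.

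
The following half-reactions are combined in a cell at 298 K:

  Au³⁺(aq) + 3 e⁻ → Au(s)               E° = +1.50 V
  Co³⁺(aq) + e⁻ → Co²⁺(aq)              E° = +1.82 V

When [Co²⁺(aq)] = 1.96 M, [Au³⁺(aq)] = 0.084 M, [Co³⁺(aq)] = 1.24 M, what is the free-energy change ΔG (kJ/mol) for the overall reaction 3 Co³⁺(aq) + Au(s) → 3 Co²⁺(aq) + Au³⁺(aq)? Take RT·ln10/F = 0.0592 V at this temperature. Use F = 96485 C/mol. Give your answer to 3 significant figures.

The standard cell potential is +1.82 − (+1.50) = +0.32 V, with n = 3 electrons in the balanced equation.
Here Q = ([Co²⁺(aq)]^3·[Au³⁺(aq)]) / [Co³⁺(aq)]^3 = 0.332 (log Q = −0.479), giving E = +0.32 − (0.0592/3)·(−0.479) = +0.3295 V.
Finally ΔG = −nFE = −(3)(96485 C/mol)(+0.3295 V) = −95.4 kJ/mol.

−95.4 kJ/mol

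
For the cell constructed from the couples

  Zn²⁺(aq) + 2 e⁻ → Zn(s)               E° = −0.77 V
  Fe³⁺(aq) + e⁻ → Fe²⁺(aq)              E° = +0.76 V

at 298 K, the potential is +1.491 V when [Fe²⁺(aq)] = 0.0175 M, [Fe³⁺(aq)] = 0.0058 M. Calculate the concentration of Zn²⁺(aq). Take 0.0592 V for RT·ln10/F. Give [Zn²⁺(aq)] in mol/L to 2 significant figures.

2.3 M

Fe³⁺/Fe²⁺ is the cathode (higher E°); E°cell = +0.76 − (−0.77) = +1.53 V with n = 2.
Since E = E° − (0.0592/n)·log Q, log Q = n(E° − E)/0.0592 = 1.318.
Balancing electrons gives 2 Fe³⁺(aq) + Zn(s) → 2 Fe²⁺(aq) + Zn²⁺(aq); thus Q = ([Fe²⁺(aq)]^2·[Zn²⁺(aq)]) / [Fe³⁺(aq)]^2.
Substituting the known concentrations and solving, log [Zn²⁺(aq)] = 0.359 and [Zn²⁺(aq)] = 2.3 M.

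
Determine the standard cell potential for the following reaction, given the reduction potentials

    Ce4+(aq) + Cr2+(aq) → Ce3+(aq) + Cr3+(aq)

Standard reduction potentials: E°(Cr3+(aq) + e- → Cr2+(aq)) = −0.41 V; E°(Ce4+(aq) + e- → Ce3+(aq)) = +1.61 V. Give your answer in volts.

+2.02 V

Ce4+(aq) gains electrons, so the Ce⁴⁺/Ce³⁺ couple is the cathode; the Cr³⁺/Cr²⁺ couple is the anode.
E°cell = E°(cathode) − E°(anode) = +1.61 − (−0.41) = +2.02 V.
The positive value indicates the reaction is spontaneous as written.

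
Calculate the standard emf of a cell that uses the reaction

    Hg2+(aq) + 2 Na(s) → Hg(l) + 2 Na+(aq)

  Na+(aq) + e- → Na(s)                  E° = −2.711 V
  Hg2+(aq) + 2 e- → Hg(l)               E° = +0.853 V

Hg2+(aq) gains electrons, so the Hg²⁺/Hg couple is the cathode; the Na⁺/Na couple is the anode.
E°cell = E°(cathode) − E°(anode) = +0.853 − (−2.711) = +3.564 V.

+3.564 V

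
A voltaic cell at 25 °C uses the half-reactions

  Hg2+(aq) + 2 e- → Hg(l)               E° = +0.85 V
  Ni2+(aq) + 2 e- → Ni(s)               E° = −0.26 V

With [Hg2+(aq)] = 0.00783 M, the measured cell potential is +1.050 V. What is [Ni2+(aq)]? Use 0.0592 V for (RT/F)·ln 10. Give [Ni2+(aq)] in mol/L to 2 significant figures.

0.83 M

With Hg²⁺/Hg at the cathode and Ni²⁺/Ni at the anode, E°cell = +0.85 − (−0.26) = +1.11 V (n = 2).
From the Nernst equation, log Q = n(E° − E)/0.0592 = 2·(+1.11 − (+1.050))/0.0592 = 2.027.
For Hg2+(aq) + Ni(s) → Hg(l) + Ni2+(aq), the reaction quotient is Q = [Ni2+(aq)] / [Hg2+(aq)].
Solving for the unknown gives log [Ni2+(aq)] = −0.079, so [Ni2+(aq)] ≈ 0.83 M.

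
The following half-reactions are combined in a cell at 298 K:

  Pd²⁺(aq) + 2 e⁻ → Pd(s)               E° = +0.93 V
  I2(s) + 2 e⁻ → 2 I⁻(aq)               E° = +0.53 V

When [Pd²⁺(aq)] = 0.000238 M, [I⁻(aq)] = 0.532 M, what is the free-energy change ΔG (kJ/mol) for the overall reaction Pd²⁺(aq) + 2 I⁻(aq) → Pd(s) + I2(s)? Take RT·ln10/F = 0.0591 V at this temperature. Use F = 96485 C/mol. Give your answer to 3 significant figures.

−53.4 kJ/mol

The standard cell potential is +0.93 − (+0.53) = +0.40 V, with n = 2 electrons in the balanced equation.
The reaction quotient is 1 / ([Pd²⁺(aq)]·[I⁻(aq)]^2) = 1.48×10^4; by Nernst, E = +0.40 − (0.0591/2)(4.172) = +0.2767 V.
Finally ΔG = −nFE = −(2)(96485 C/mol)(+0.2767 V) = −53.4 kJ/mol.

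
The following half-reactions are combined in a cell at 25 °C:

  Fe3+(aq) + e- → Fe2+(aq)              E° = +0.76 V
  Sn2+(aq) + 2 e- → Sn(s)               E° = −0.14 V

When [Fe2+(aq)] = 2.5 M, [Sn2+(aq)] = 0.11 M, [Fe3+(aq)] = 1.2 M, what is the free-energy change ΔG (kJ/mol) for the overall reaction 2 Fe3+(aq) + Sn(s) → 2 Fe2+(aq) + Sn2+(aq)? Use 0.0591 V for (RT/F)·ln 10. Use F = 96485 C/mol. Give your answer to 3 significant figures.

−176 kJ/mol

E°cell = +0.76 − (−0.14) = +0.90 V; the balanced reaction transfers n = 2 electrons.
Q = ([Fe2+(aq)]^2·[Sn2+(aq)]) / [Fe3+(aq)]^2 = 0.477, so log Q = −0.321 and E = +0.90 − (0.0591/2)(−0.321) = +0.9095 V.
Finally ΔG = −nFE = −(2)(96485 C/mol)(+0.9095 V) = −176 kJ/mol.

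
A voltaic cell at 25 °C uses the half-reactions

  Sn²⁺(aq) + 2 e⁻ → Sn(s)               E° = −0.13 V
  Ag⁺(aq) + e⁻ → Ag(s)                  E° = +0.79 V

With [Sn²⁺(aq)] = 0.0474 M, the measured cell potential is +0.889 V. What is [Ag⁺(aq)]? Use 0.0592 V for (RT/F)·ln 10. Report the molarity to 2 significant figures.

0.065 M

Ag⁺/Ag is the cathode (higher E°); E°cell = +0.79 − (−0.13) = +0.92 V with n = 2.
From the Nernst equation, log Q = n(E° − E)/0.0592 = 2·(+0.92 − (+0.889))/0.0592 = 1.047.
The balanced reaction is 2 Ag⁺(aq) + Sn(s) → 2 Ag(s) + Sn²⁺(aq), so Q = [Sn²⁺(aq)] / [Ag⁺(aq)]^2.
Solving for the unknown gives log [Ag⁺(aq)] = −1.186, so [Ag⁺(aq)] ≈ 0.065 M.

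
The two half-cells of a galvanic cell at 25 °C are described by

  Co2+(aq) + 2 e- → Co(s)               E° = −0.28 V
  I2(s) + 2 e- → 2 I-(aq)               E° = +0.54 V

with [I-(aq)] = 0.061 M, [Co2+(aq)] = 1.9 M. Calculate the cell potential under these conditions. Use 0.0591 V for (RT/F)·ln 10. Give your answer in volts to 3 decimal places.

+0.884 V

The I₂/I⁻ couple has the more positive E°, so it is the cathode; Co²⁺/Co is the anode.
E°cell = E°cat − E°an = +0.54 − (−0.28) = +0.82 V; n = 2.
The balanced reaction is I2(s) + Co(s) → 2 I-(aq) + Co2+(aq), so Q = [I-(aq)]^2·[Co2+(aq)] = 0.00707 and log Q = −2.151.
E = E° − (0.0591/n)·log Q = +0.82 − (0.0591/2)(−2.151) = +0.884 V.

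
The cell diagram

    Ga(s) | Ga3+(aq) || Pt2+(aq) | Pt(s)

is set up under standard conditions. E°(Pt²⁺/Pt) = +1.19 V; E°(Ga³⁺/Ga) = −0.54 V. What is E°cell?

By convention the left-hand electrode in cell notation is the anode (oxidation) and the right-hand electrode is the cathode (reduction).
E°cell = E°(right) − E°(left) = +1.19 − (−0.54) = +1.73 V.

+1.73 V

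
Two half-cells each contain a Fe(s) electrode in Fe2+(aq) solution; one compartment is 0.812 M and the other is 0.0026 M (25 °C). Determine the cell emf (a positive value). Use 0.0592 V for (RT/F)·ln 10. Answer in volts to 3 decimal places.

For a concentration cell E°cell = 0, since both electrodes use the same couple.
The compartment with the higher Fe2+(aq) concentration (0.812 M) acts as the cathode; ions are reduced there and produced at the dilute (0.0026 M) anode.
With n = 2, Ecell = −(0.0592/2)·log([dilute]/[conc]) = −(0.0592/2)·log(0.0026/0.812) = +0.074 V.

0.074 V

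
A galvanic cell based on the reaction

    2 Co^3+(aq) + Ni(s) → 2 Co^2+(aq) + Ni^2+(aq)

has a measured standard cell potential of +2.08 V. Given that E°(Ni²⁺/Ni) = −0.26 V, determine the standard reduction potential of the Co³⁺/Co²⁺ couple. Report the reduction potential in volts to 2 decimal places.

In the reaction as written the Co³⁺/Co²⁺ couple is reduced (cathode) and Ni²⁺/Ni is oxidized (anode), so E°cell = E°(Co³⁺/Co²⁺) − E°(Ni²⁺/Ni).
E°(Co³⁺/Co²⁺) = E°cell + E°(anode) = +2.08 + (−0.26) = +1.82 V.

+1.82 V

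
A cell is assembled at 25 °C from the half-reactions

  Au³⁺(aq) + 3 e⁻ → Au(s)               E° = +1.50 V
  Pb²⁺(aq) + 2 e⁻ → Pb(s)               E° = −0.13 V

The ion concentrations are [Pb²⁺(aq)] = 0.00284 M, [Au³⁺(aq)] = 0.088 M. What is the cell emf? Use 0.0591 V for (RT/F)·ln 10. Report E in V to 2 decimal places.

+1.68 V

The Au³⁺/Au couple has the more positive E°, so it is the cathode; Pb²⁺/Pb is the anode.
E°cell = E°cat − E°an = +1.50 − (−0.13) = +1.63 V; n = 6.
The balanced reaction is 2 Au³⁺(aq) + 3 Pb(s) → 2 Au(s) + 3 Pb²⁺(aq), so Q = [Pb²⁺(aq)]^3 / [Au³⁺(aq)]^2 = 2.96×10^−6 and log Q = −5.529.
Applying E = E° − (RT ln10/nF)·log Q gives +1.63 − (0.0591/6)(−5.529) = +1.68 V.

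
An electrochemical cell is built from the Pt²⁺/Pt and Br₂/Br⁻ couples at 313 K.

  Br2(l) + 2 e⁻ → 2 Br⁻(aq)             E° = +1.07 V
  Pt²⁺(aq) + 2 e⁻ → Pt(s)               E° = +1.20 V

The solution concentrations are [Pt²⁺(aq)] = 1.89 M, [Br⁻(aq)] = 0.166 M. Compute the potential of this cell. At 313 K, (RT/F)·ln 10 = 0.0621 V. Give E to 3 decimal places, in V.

The Pt²⁺/Pt couple has the more positive E°, so it is the cathode; Br₂/Br⁻ is the anode.
E°cell = +1.20 − (+1.07) = +0.13 V, with n = 2 electrons transferred.
Balancing gives Pt²⁺(aq) + 2 Br⁻(aq) → Pt(s) + Br2(l); hence Q = 1 / ([Pt²⁺(aq)]·[Br⁻(aq)]^2) = 19.2 (log Q = 1.283).
Applying E = E° − (RT ln10/nF)·log Q gives +0.13 − (0.0621/2)(1.283) = +0.090 V.

+0.090 V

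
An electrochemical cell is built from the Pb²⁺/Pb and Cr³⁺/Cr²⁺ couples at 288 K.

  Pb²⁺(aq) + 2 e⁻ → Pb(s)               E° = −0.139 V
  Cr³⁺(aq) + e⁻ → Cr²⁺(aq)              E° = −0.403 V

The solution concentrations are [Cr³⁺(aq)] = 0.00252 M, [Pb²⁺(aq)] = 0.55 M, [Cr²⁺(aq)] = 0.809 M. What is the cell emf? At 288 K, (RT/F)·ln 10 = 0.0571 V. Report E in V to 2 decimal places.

+0.40 V

The Pb²⁺/Pb couple has the more positive E°, so it is the cathode; Cr³⁺/Cr²⁺ is the anode.
E°cell = −0.139 − (−0.403) = +0.264 V, with n = 2 electrons transferred.
The balanced reaction is Pb²⁺(aq) + 2 Cr²⁺(aq) → Pb(s) + 2 Cr³⁺(aq), so Q = [Cr³⁺(aq)]^2 / ([Pb²⁺(aq)]·[Cr²⁺(aq)]^2) = 1.76×10^−5 and log Q = −4.753.
E = E° − (0.0571/n)·log Q = +0.264 − (0.0571/2)(−4.753) = +0.40 V.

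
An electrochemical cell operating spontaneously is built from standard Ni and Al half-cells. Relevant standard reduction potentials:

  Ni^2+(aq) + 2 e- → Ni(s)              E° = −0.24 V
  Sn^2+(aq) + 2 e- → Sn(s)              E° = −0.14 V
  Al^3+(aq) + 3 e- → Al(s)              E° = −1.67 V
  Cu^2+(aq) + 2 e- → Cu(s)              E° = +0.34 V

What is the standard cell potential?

+1.43 V

The Ni²⁺/Ni couple has the higher E°, so Ni ion is reduced (cathode) and Al is oxidized (anode).
E°cell = E°(cathode) − E°(anode) = −0.24 − (−1.67) = +1.43 V.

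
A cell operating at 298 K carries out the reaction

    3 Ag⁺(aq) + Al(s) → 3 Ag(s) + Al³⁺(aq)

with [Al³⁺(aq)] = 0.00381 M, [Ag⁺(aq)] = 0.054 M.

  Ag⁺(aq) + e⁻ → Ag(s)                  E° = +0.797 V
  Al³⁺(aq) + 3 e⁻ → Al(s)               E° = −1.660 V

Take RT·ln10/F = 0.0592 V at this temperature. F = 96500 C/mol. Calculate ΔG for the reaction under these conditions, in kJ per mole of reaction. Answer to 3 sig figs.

E°cell = +0.797 − (−1.660) = +2.457 V; the balanced reaction transfers n = 3 electrons.
Q = [Al³⁺(aq)] / [Ag⁺(aq)]^3 = 24.2, so log Q = 1.384 and E = +2.457 − (0.0592/3)(1.384) = +2.4297 V.
Finally ΔG = −nFE = −(3)(96500 C/mol)(+2.4297 V) = −703 kJ/mol.

−703 kJ/mol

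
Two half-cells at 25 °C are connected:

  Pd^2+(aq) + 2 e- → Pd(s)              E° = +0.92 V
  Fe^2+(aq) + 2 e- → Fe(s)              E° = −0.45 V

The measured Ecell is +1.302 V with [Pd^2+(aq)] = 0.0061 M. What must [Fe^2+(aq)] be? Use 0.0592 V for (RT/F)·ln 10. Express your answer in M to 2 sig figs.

The Pd²⁺/Pd couple has the larger reduction potential, so it is the cathode: E°cell = +0.92 − (−0.45) = +1.37 V and n = 2.
From the Nernst equation, log Q = n(E° − E)/0.0592 = 2·(+1.37 − (+1.302))/0.0592 = 2.297.
The balanced reaction is Pd^2+(aq) + Fe(s) → Pd(s) + Fe^2+(aq), so Q = [Fe^2+(aq)] / [Pd^2+(aq)].
Substituting the known concentrations and solving, log [Fe^2+(aq)] = 0.082 and [Fe^2+(aq)] = 1.2 M.

1.2 M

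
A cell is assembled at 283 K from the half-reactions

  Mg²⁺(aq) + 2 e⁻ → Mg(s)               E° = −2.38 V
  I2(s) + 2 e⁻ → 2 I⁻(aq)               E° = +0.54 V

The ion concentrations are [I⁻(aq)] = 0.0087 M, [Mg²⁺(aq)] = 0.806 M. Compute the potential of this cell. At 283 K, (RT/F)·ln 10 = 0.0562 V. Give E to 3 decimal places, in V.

The I₂/I⁻ couple has the more positive E°, so it is the cathode; Mg²⁺/Mg is the anode.
E°cell = +0.54 − (−2.38) = +2.92 V, with n = 2 electrons transferred.
For the overall reaction I2(s) + Mg(s) → 2 I⁻(aq) + Mg²⁺(aq), Q = [I⁻(aq)]^2·[Mg²⁺(aq)] = 6.1×10^−5, giving log Q = −4.215.
E = E° − (0.0562/n)·log Q = +2.92 − (0.0562/2)(−4.215) = +3.038 V.

+3.038 V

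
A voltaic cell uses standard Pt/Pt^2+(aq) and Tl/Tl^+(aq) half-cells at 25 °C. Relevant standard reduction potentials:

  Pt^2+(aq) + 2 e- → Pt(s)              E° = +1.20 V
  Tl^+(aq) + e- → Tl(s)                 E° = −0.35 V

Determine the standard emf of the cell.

+1.55 V

Of the two couples in this cell, the one with the more positive reduction potential is reduced at the cathode: here that is Pt²⁺/Pt (+1.20 V); Tl⁺/Tl (−0.35 V) is the anode.
E°cell = E°(cathode) − E°(anode) = +1.20 − (−0.35) = +1.55 V.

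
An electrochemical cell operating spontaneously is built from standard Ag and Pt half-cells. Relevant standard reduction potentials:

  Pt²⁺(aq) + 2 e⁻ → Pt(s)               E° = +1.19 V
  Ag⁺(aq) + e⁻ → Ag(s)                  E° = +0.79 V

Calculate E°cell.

+0.40 V

The Pt²⁺/Pt couple has the higher E°, so Pt ion is reduced (cathode) and Ag is oxidized (anode).
E°cell = E°(cathode) − E°(anode) = +1.19 − (+0.79) = +0.40 V.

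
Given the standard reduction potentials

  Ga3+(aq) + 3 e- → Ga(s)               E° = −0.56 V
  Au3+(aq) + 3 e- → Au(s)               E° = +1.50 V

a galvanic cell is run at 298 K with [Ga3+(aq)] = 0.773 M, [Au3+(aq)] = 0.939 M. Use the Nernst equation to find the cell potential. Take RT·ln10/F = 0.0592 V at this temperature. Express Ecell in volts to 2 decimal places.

+2.06 V

The Au³⁺/Au couple has the more positive E°, so it is the cathode; Ga³⁺/Ga is the anode.
E°cell = E°cat − E°an = +1.50 − (−0.56) = +2.06 V; n = 3.
The balanced reaction is Au3+(aq) + Ga(s) → Au(s) + Ga3+(aq), so Q = [Ga3+(aq)] / [Au3+(aq)] = 0.823 and log Q = −0.084.
E = E° − (0.0592/n)·log Q = +2.06 − (0.0592/3)(−0.084) = +2.06 V.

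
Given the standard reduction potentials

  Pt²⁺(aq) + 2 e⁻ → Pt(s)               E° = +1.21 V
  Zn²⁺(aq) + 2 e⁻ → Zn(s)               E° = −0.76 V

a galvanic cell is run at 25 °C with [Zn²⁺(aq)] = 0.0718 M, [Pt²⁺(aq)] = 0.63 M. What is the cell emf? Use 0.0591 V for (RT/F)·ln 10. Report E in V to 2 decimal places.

Since E°(Pt²⁺/Pt) > E°(Zn²⁺/Zn), Pt²⁺/Pt serves as the cathode.
The standard potential is +1.21 − (−0.76) = +1.97 V and the balanced reaction transfers n = 2 electrons.
For the overall reaction Pt²⁺(aq) + Zn(s) → Pt(s) + Zn²⁺(aq), Q = [Zn²⁺(aq)] / [Pt²⁺(aq)] = 0.114, giving log Q = −0.943.
By the Nernst equation, E = +1.97 − (0.0591/2)·(−0.943) = +2.00 V.

+2.00 V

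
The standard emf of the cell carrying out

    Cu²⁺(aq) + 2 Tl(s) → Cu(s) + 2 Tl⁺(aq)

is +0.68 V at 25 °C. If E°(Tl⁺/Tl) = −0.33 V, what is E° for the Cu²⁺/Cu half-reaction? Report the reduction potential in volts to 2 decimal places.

+0.35 V

In the reaction as written the Cu²⁺/Cu couple is reduced (cathode) and Tl⁺/Tl is oxidized (anode), so E°cell = E°(Cu²⁺/Cu) − E°(Tl⁺/Tl).
E°(Cu²⁺/Cu) = E°cell + E°(anode) = +0.68 + (−0.33) = +0.35 V.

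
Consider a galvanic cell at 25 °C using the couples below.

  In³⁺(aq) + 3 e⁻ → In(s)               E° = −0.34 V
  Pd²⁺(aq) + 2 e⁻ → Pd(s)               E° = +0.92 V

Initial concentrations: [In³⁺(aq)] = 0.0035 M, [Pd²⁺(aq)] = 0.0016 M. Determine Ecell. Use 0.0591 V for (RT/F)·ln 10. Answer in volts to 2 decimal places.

+1.23 V

The Pd²⁺/Pd couple has the more positive E°, so it is the cathode; In³⁺/In is the anode.
The standard potential is +0.92 − (−0.34) = +1.26 V and the balanced reaction transfers n = 6 electrons.
Balancing gives 3 Pd²⁺(aq) + 2 In(s) → 3 Pd(s) + 2 In³⁺(aq); hence Q = [In³⁺(aq)]^2 / [Pd²⁺(aq)]^3 = 2.99×10^3 (log Q = 3.476).
Applying E = E° − (RT ln10/nF)·log Q gives +1.26 − (0.0591/6)(3.476) = +1.23 V.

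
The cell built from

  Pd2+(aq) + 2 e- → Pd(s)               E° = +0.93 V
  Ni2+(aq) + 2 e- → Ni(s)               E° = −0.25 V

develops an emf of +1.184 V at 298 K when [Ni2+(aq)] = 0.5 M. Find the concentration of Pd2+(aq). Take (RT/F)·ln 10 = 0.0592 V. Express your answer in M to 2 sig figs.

0.68 M

Pd²⁺/Pd is the cathode (higher E°); E°cell = +0.93 − (−0.25) = +1.18 V with n = 2.
Rearranging E = E° − (0.0592/n)·log Q gives log Q = 2(+1.18 − (+1.184))/0.0592 = −0.135.
Balancing electrons gives Pd2+(aq) + Ni(s) → Pd(s) + Ni2+(aq); thus Q = [Ni2+(aq)] / [Pd2+(aq)].
Substituting the known concentrations and solving, log [Pd2+(aq)] = −0.166 and [Pd2+(aq)] = 0.68 M.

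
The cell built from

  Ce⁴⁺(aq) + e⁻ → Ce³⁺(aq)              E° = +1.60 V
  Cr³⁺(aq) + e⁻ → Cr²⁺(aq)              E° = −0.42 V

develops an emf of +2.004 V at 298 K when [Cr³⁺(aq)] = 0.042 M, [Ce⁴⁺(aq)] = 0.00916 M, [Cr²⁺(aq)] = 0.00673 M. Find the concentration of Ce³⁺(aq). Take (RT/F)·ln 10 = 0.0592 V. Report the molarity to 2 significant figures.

0.0027 M

With Ce⁴⁺/Ce³⁺ at the cathode and Cr³⁺/Cr²⁺ at the anode, E°cell = +1.60 − (−0.42) = +2.02 V (n = 1).
From the Nernst equation, log Q = n(E° − E)/0.0592 = 1·(+2.02 − (+2.004))/0.0592 = 0.270.
For Ce⁴⁺(aq) + Cr²⁺(aq) → Ce³⁺(aq) + Cr³⁺(aq), the reaction quotient is Q = ([Ce³⁺(aq)]·[Cr³⁺(aq)]) / ([Ce⁴⁺(aq)]·[Cr²⁺(aq)]).
Isolating [Ce³⁺(aq)] in Q = 10^{0.270} yields log [Ce³⁺(aq)] = −2.563, i.e. 0.0027 M.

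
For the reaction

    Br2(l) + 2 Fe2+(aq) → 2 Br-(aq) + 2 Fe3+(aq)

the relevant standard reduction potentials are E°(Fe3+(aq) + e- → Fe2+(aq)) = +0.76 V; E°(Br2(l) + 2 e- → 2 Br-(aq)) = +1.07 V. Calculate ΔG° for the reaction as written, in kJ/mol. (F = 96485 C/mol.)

−59.8 kJ/mol

In the reaction as written Br2(l) is reduced, so the Br₂/Br⁻ couple is the cathode and Fe³⁺/Fe²⁺ is the anode.
E°cell = +1.07 − (+0.76) = +0.31 V; balancing electrons gives n = 2.
ΔG° = −nFE°cell = −(2)(96485)(+0.31) J/mol = −59.8 kJ/mol.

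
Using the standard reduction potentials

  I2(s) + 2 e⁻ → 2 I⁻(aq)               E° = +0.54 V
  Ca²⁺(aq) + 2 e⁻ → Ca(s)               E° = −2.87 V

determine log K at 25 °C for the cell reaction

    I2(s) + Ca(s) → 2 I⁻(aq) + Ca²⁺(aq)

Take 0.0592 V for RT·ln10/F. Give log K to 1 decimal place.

The I₂/I⁻ couple is reduced (cathode); E°cell = +0.54 − (−2.87) = +3.41 V with n = 2.
At equilibrium E = 0, so log K = nE°cell / 0.0592 = (2)(+3.41) / 0.0592 = 115.2.

log K = 115.2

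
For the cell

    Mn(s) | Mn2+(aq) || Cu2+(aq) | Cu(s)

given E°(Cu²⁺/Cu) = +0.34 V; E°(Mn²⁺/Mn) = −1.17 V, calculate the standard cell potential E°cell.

By convention the left-hand electrode in cell notation is the anode (oxidation) and the right-hand electrode is the cathode (reduction).
E°cell = E°(right) − E°(left) = +0.34 − (−1.17) = +1.51 V.

+1.51 V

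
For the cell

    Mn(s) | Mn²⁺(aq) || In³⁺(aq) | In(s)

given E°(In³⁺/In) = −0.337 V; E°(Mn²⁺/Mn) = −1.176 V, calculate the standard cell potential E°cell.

By convention the left-hand electrode in cell notation is the anode (oxidation) and the right-hand electrode is the cathode (reduction).
E°cell = E°(right) − E°(left) = −0.337 − (−1.176) = +0.839 V.

+0.839 V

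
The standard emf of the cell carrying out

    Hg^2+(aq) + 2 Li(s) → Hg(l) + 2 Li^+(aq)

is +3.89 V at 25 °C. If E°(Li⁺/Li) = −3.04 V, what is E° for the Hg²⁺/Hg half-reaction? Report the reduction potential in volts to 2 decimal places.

+0.85 V

In the reaction as written the Hg²⁺/Hg couple is reduced (cathode) and Li⁺/Li is oxidized (anode), so E°cell = E°(Hg²⁺/Hg) − E°(Li⁺/Li).
E°(Hg²⁺/Hg) = E°cell + E°(anode) = +3.89 + (−3.04) = +0.85 V.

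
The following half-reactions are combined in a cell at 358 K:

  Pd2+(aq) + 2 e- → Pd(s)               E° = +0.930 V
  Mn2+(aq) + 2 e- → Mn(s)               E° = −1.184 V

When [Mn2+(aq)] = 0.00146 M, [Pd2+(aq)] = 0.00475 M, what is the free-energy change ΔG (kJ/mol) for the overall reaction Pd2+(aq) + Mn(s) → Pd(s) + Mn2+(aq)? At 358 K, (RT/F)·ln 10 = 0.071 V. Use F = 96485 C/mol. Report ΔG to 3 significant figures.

−411 kJ/mol

The standard cell potential is +0.930 − (−1.184) = +2.114 V, with n = 2 electrons in the balanced equation.
Q = [Mn2+(aq)] / [Pd2+(aq)] = 0.307, so log Q = −0.512 and E = +2.114 − (0.071/2)(−0.512) = +2.1322 V.
Finally ΔG = −nFE = −(2)(96485 C/mol)(+2.1322 V) = −411 kJ/mol.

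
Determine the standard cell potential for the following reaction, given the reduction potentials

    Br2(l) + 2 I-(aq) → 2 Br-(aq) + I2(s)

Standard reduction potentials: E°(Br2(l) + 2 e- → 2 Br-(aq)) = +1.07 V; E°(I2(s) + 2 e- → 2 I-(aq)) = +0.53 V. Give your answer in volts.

+0.54 V

In the reaction as written, Br2(l) is reduced (cathode) and I2(s) is produced by oxidation at the anode.
E°cell = E°(cathode) − E°(anode) = +1.07 − (+0.53) = +0.54 V.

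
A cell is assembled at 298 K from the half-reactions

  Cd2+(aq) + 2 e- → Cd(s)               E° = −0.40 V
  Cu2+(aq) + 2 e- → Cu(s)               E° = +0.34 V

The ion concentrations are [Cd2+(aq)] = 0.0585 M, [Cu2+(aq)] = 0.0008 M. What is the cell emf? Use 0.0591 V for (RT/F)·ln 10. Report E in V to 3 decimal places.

Since E°(Cu²⁺/Cu) > E°(Cd²⁺/Cd), Cu²⁺/Cu serves as the cathode.
E°cell = E°cat − E°an = +0.34 − (−0.40) = +0.74 V; n = 2.
Balancing gives Cu2+(aq) + Cd(s) → Cu(s) + Cd2+(aq); hence Q = [Cd2+(aq)] / [Cu2+(aq)] = 73.1 (log Q = 1.864).
E = E° − (0.0591/n)·log Q = +0.74 − (0.0591/2)(1.864) = +0.685 V.

+0.685 V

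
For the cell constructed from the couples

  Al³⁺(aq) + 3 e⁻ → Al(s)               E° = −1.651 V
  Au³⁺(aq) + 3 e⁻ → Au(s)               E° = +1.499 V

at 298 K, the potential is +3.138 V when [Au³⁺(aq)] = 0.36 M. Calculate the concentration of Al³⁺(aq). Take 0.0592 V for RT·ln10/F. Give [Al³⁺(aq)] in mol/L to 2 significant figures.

Au³⁺/Au is the cathode (higher E°); E°cell = +1.499 − (−1.651) = +3.150 V with n = 3.
Since E = E° − (0.0592/n)·log Q, log Q = n(E° − E)/0.0592 = 0.608.
Balancing electrons gives Au³⁺(aq) + Al(s) → Au(s) + Al³⁺(aq); thus Q = [Al³⁺(aq)] / [Au³⁺(aq)].
Solving for the unknown gives log [Al³⁺(aq)] = 0.164, so [Al³⁺(aq)] ≈ 1.5 M.

1.5 M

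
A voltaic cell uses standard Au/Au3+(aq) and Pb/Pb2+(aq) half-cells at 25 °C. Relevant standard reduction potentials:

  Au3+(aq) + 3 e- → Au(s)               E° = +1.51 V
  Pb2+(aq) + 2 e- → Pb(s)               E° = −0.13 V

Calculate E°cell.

+1.64 V

The Au³⁺/Au couple has the higher E°, so Au ion is reduced (cathode) and Pb is oxidized (anode).
E°cell = E°(cathode) − E°(anode) = +1.51 − (−0.13) = +1.64 V.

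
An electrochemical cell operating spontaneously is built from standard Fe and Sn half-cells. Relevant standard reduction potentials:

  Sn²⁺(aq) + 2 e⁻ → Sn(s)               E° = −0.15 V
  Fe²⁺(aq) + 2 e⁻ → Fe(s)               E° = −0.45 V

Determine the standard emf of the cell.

Of the two couples in this cell, the one with the more positive reduction potential is reduced at the cathode: here that is Sn²⁺/Sn (−0.15 V); Fe²⁺/Fe (−0.45 V) is the anode.
E°cell = E°(cathode) − E°(anode) = −0.15 − (−0.45) = +0.30 V.

+0.30 V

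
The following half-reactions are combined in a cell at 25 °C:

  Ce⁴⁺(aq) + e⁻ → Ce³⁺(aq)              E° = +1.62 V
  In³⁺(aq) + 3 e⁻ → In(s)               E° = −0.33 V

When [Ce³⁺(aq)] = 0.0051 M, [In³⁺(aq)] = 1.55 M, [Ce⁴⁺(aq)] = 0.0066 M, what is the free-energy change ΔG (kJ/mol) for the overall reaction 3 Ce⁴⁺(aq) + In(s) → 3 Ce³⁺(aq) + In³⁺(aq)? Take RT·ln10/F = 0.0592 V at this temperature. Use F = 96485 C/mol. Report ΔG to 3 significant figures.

−565 kJ/mol

E°cell = +1.62 − (−0.33) = +1.95 V; the balanced reaction transfers n = 3 electrons.
The reaction quotient is ([Ce³⁺(aq)]^3·[In³⁺(aq)]) / [Ce⁴⁺(aq)]^3 = 0.715; by Nernst, E = +1.95 − (0.0592/3)(−0.146) = +1.9529 V.
Then ΔG = −nFE = −3 × 96485 × +1.9529 J/mol = −565 kJ/mol.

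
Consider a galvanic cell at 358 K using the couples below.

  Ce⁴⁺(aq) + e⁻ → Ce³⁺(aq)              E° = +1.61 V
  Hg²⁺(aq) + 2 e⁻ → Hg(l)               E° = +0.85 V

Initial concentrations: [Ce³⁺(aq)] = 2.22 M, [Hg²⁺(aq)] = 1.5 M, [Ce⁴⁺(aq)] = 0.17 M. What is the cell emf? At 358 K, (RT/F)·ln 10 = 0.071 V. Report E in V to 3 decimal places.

+0.675 V

Ce⁴⁺/Ce³⁺ is reduced (cathode, E° = +1.61 V) and Hg²⁺/Hg is oxidized (anode).
E°cell = +1.61 − (+0.85) = +0.76 V, with n = 2 electrons transferred.
Balancing gives 2 Ce⁴⁺(aq) + Hg(l) → 2 Ce³⁺(aq) + Hg²⁺(aq); hence Q = ([Ce³⁺(aq)]^2·[Hg²⁺(aq)]) / [Ce⁴⁺(aq)]^2 = 256 (log Q = 2.408).
By the Nernst equation, E = +0.76 − (0.071/2)·(2.408) = +0.675 V.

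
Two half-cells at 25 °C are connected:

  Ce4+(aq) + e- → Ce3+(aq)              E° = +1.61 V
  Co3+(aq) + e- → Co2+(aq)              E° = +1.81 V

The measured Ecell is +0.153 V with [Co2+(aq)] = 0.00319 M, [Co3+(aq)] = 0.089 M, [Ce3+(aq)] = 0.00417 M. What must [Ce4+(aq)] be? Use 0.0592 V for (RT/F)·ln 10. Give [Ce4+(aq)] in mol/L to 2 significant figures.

0.72 M

The Co³⁺/Co²⁺ couple has the larger reduction potential, so it is the cathode: E°cell = +1.81 − (+1.61) = +0.20 V and n = 1.
From the Nernst equation, log Q = n(E° − E)/0.0592 = 1·(+0.20 − (+0.153))/0.0592 = 0.794.
Balancing electrons gives Co3+(aq) + Ce3+(aq) → Co2+(aq) + Ce4+(aq); thus Q = ([Co2+(aq)]·[Ce4+(aq)]) / ([Co3+(aq)]·[Ce3+(aq)]).
Solving for the unknown gives log [Ce4+(aq)] = −0.140, so [Ce4+(aq)] ≈ 0.72 M.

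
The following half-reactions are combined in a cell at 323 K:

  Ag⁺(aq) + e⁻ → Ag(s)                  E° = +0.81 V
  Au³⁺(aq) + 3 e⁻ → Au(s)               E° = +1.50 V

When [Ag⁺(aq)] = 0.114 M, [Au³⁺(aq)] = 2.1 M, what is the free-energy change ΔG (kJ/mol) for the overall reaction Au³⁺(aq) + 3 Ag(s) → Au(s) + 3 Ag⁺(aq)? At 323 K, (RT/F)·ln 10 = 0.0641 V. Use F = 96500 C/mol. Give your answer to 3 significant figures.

−219 kJ/mol

With Au³⁺/Au reduced at the cathode, E°cell = +1.50 − (+0.81) = +0.69 V and n = 3.
Q = [Ag⁺(aq)]^3 / [Au³⁺(aq)] = 0.000705, so log Q = −3.152 and E = +0.69 − (0.0641/3)(−3.152) = +0.7573 V.
Finally ΔG = −nFE = −(3)(96500 C/mol)(+0.7573 V) = −219 kJ/mol.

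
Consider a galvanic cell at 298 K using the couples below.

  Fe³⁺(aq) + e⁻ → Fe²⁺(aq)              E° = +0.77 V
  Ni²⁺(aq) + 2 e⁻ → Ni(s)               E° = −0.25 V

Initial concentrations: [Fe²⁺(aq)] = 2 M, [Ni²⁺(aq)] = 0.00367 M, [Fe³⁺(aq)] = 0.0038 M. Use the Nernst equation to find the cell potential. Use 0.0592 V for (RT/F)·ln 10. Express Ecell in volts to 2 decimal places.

+0.93 V

Fe³⁺/Fe²⁺ is reduced (cathode, E° = +0.77 V) and Ni²⁺/Ni is oxidized (anode).
E°cell = +0.77 − (−0.25) = +1.02 V, with n = 2 electrons transferred.
Balancing gives 2 Fe³⁺(aq) + Ni(s) → 2 Fe²⁺(aq) + Ni²⁺(aq); hence Q = ([Fe²⁺(aq)]^2·[Ni²⁺(aq)]) / [Fe³⁺(aq)]^2 = 1.02×10^3 (log Q = 3.007).
Applying E = E° − (RT ln10/nF)·log Q gives +1.02 − (0.0592/2)(3.007) = +0.93 V.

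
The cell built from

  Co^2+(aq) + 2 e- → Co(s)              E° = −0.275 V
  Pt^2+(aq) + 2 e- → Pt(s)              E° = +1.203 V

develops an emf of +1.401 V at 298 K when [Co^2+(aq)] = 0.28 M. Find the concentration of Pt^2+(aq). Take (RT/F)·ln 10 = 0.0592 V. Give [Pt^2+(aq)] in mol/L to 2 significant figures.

The Pt²⁺/Pt couple has the larger reduction potential, so it is the cathode: E°cell = +1.203 − (−0.275) = +1.478 V and n = 2.
From the Nernst equation, log Q = n(E° − E)/0.0592 = 2·(+1.478 − (+1.401))/0.0592 = 2.601.
For Pt^2+(aq) + Co(s) → Pt(s) + Co^2+(aq), the reaction quotient is Q = [Co^2+(aq)] / [Pt^2+(aq)].
Substituting the known concentrations and solving, log [Pt^2+(aq)] = −3.154 and [Pt^2+(aq)] = 0.00070 M.

0.00070 M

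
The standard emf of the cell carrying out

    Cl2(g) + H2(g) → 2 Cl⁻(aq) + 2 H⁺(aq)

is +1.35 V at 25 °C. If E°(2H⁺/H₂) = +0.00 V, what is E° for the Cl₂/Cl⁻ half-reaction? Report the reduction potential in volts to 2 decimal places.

In the reaction as written the Cl₂/Cl⁻ couple is reduced (cathode) and 2H⁺/H₂ is oxidized (anode), so E°cell = E°(Cl₂/Cl⁻) − E°(2H⁺/H₂).
E°(Cl₂/Cl⁻) = E°cell + E°(anode) = +1.35 + (+0.00) = +1.35 V.

+1.35 V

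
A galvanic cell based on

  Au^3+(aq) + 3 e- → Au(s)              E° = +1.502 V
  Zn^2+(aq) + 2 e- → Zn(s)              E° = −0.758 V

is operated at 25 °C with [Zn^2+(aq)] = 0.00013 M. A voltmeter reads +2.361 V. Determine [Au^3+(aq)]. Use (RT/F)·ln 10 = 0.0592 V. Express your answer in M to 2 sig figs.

The Au³⁺/Au couple has the larger reduction potential, so it is the cathode: E°cell = +1.502 − (−0.758) = +2.260 V and n = 6.
From the Nernst equation, log Q = n(E° − E)/0.0592 = 6·(+2.260 − (+2.361))/0.0592 = −10.236.
The balanced reaction is 2 Au^3+(aq) + 3 Zn(s) → 2 Au(s) + 3 Zn^2+(aq), so Q = [Zn^2+(aq)]^3 / [Au^3+(aq)]^2.
Isolating [Au^3+(aq)] in Q = 10^{−10.236} yields log [Au^3+(aq)] = −0.711, i.e. 0.19 M.

0.19 M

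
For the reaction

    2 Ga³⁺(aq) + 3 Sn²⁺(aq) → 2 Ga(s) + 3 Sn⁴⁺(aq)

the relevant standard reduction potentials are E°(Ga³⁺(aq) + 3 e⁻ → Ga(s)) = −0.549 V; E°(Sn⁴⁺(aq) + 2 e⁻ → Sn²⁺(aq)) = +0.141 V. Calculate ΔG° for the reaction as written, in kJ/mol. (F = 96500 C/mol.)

+400 kJ/mol

In the reaction as written Ga³⁺(aq) is reduced, so the Ga³⁺/Ga couple is the cathode and Sn⁴⁺/Sn²⁺ is the anode.
E°cell = −0.549 − (+0.141) = −0.690 V; balancing electrons gives n = 6.
ΔG° = −nFE°cell = −(6)(96500)(−0.690) J/mol = +400 kJ/mol.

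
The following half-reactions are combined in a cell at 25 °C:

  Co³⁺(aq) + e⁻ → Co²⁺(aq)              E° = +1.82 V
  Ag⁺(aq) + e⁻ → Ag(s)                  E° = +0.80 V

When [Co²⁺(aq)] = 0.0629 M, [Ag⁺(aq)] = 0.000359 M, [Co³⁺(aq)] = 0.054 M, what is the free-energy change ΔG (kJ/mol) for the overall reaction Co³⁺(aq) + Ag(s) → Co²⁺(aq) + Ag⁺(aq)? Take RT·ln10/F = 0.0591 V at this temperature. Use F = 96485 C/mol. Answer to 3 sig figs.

E°cell = +1.82 − (+0.80) = +1.02 V; the balanced reaction transfers n = 1 electron.
Q = ([Co²⁺(aq)]·[Ag⁺(aq)]) / [Co³⁺(aq)] = 0.000418, so log Q = −3.379 and E = +1.02 − (0.0591/1)(−3.379) = +1.2197 V.
Finally ΔG = −nFE = −(1)(96485 C/mol)(+1.2197 V) = −118 kJ/mol.

−118 kJ/mol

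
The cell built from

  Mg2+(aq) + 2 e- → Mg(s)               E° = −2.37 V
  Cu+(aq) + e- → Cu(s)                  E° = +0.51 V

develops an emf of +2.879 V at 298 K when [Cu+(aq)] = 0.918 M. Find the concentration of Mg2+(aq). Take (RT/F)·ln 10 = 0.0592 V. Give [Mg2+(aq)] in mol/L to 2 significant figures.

0.91 M

The Cu⁺/Cu couple has the larger reduction potential, so it is the cathode: E°cell = +0.51 − (−2.37) = +2.88 V and n = 2.
Since E = E° − (0.0592/n)·log Q, log Q = n(E° − E)/0.0592 = 0.034.
The balanced reaction is 2 Cu+(aq) + Mg(s) → 2 Cu(s) + Mg2+(aq), so Q = [Mg2+(aq)] / [Cu+(aq)]^2.
Isolating [Mg2+(aq)] in Q = 10^{0.034} yields log [Mg2+(aq)] = −0.040, i.e. 0.91 M.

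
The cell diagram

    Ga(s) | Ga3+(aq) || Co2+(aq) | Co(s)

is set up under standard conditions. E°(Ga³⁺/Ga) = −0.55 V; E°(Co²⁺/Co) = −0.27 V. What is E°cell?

+0.28 V

By convention the left-hand electrode in cell notation is the anode (oxidation) and the right-hand electrode is the cathode (reduction).
E°cell = E°(right) − E°(left) = −0.27 − (−0.55) = +0.28 V.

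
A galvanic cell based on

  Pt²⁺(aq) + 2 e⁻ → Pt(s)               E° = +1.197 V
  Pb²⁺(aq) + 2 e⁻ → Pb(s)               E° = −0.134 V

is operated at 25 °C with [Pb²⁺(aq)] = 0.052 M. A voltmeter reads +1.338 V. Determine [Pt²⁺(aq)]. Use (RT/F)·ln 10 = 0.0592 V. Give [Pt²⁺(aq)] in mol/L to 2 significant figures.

The Pt²⁺/Pt couple has the larger reduction potential, so it is the cathode: E°cell = +1.197 − (−0.134) = +1.331 V and n = 2.
From the Nernst equation, log Q = n(E° − E)/0.0592 = 2·(+1.331 − (+1.338))/0.0592 = −0.236.
The balanced reaction is Pt²⁺(aq) + Pb(s) → Pt(s) + Pb²⁺(aq), so Q = [Pb²⁺(aq)] / [Pt²⁺(aq)].
Solving for the unknown gives log [Pt²⁺(aq)] = −1.048, so [Pt²⁺(aq)] ≈ 0.090 M.

0.090 M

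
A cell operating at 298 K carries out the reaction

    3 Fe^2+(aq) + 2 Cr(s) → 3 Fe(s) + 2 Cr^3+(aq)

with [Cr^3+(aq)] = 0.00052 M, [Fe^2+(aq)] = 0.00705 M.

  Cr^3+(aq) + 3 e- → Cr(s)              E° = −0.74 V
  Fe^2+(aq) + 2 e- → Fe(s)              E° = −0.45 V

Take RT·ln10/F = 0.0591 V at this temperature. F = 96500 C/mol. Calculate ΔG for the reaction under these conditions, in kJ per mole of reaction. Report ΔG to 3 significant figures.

−169 kJ/mol

The standard cell potential is −0.45 − (−0.74) = +0.29 V, with n = 6 electrons in the balanced equation.
Q = [Cr^3+(aq)]^2 / [Fe^2+(aq)]^3 = 0.772, so log Q = −0.113 and E = +0.29 − (0.0591/6)(−0.113) = +0.2911 V.
ΔG = −nFE = −(6)(96500)(+0.2911) J/mol = −169 kJ/mol.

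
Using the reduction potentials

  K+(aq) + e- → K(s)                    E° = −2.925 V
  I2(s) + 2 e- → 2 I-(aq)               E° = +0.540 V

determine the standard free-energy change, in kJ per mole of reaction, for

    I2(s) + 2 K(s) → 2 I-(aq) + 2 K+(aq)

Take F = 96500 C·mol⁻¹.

In the reaction as written I2(s) is reduced, so the I₂/I⁻ couple is the cathode and K⁺/K is the anode.
E°cell = +0.540 − (−2.925) = +3.465 V; balancing electrons gives n = 2.
ΔG° = −nFE°cell = −(2)(96500)(+3.465) J/mol = −669 kJ/mol.

−669 kJ/mol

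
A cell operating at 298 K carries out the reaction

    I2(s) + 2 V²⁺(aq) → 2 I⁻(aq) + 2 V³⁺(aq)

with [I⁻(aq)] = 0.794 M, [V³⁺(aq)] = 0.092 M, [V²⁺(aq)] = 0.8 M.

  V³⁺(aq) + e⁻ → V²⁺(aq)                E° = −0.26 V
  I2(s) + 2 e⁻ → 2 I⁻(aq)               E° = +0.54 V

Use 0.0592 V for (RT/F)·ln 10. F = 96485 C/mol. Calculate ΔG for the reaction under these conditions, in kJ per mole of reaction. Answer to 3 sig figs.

The standard cell potential is +0.54 − (−0.26) = +0.80 V, with n = 2 electrons in the balanced equation.
Q = ([I⁻(aq)]^2·[V³⁺(aq)]^2) / [V²⁺(aq)]^2 = 0.00834, so log Q = −2.079 and E = +0.80 − (0.0592/2)(−2.079) = +0.8615 V.
Then ΔG = −nFE = −2 × 96485 × +0.8615 J/mol = −166 kJ/mol.

−166 kJ/mol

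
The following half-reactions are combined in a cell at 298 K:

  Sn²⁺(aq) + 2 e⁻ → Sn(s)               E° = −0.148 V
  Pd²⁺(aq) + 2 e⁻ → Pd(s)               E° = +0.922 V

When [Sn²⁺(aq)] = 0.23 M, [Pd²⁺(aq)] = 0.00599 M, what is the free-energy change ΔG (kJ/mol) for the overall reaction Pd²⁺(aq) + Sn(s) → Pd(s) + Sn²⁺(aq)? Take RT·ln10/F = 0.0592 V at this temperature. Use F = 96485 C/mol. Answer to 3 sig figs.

The standard cell potential is +0.922 − (−0.148) = +1.070 V, with n = 2 electrons in the balanced equation.
The reaction quotient is [Sn²⁺(aq)] / [Pd²⁺(aq)] = 38.4; by Nernst, E = +1.070 − (0.0592/2)(1.584) = +1.0231 V.
Finally ΔG = −nFE = −(2)(96485 C/mol)(+1.0231 V) = −197 kJ/mol.

−197 kJ/mol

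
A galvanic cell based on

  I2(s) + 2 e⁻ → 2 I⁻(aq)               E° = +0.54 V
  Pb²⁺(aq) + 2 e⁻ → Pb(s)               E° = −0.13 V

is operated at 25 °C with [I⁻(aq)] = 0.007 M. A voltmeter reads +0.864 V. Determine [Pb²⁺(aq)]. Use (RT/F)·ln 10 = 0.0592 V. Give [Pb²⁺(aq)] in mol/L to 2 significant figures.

0.0057 M

I₂/I⁻ is the cathode (higher E°); E°cell = +0.54 − (−0.13) = +0.67 V with n = 2.
Rearranging E = E° − (0.0592/n)·log Q gives log Q = 2(+0.67 − (+0.864))/0.0592 = −6.554.
The balanced reaction is I2(s) + Pb(s) → 2 I⁻(aq) + Pb²⁺(aq), so Q = [I⁻(aq)]^2·[Pb²⁺(aq)].
Substituting the known concentrations and solving, log [Pb²⁺(aq)] = −2.244 and [Pb²⁺(aq)] = 0.0057 M.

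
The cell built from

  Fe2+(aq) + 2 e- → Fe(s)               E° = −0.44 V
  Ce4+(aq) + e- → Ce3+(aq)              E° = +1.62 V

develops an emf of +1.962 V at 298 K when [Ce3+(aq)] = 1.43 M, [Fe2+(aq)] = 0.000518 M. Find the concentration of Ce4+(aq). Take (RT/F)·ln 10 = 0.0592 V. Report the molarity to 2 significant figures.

0.00072 M

Ce⁴⁺/Ce³⁺ is the cathode (higher E°); E°cell = +1.62 − (−0.44) = +2.06 V with n = 2.
From the Nernst equation, log Q = n(E° − E)/0.0592 = 2·(+2.06 − (+1.962))/0.0592 = 3.311.
For 2 Ce4+(aq) + Fe(s) → 2 Ce3+(aq) + Fe2+(aq), the reaction quotient is Q = ([Ce3+(aq)]^2·[Fe2+(aq)]) / [Ce4+(aq)]^2.
Isolating [Ce4+(aq)] in Q = 10^{3.311} yields log [Ce4+(aq)] = −3.143, i.e. 0.00072 M.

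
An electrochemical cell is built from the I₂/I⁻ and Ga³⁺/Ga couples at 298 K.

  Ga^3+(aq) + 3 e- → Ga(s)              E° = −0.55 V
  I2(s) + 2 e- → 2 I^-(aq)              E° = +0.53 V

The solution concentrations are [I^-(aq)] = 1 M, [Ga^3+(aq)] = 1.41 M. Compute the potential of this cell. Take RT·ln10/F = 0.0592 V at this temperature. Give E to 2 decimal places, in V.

I₂/I⁻ is reduced (cathode, E° = +0.53 V) and Ga³⁺/Ga is oxidized (anode).
The standard potential is +0.53 − (−0.55) = +1.08 V and the balanced reaction transfers n = 6 electrons.
For the overall reaction 3 I2(s) + 2 Ga(s) → 6 I^-(aq) + 2 Ga^3+(aq), Q = [I^-(aq)]^6·[Ga^3+(aq)]^2 = 1.99, giving log Q = 0.298.
By the Nernst equation, E = +1.08 − (0.0592/6)·(0.298) = +1.08 V.

+1.08 V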